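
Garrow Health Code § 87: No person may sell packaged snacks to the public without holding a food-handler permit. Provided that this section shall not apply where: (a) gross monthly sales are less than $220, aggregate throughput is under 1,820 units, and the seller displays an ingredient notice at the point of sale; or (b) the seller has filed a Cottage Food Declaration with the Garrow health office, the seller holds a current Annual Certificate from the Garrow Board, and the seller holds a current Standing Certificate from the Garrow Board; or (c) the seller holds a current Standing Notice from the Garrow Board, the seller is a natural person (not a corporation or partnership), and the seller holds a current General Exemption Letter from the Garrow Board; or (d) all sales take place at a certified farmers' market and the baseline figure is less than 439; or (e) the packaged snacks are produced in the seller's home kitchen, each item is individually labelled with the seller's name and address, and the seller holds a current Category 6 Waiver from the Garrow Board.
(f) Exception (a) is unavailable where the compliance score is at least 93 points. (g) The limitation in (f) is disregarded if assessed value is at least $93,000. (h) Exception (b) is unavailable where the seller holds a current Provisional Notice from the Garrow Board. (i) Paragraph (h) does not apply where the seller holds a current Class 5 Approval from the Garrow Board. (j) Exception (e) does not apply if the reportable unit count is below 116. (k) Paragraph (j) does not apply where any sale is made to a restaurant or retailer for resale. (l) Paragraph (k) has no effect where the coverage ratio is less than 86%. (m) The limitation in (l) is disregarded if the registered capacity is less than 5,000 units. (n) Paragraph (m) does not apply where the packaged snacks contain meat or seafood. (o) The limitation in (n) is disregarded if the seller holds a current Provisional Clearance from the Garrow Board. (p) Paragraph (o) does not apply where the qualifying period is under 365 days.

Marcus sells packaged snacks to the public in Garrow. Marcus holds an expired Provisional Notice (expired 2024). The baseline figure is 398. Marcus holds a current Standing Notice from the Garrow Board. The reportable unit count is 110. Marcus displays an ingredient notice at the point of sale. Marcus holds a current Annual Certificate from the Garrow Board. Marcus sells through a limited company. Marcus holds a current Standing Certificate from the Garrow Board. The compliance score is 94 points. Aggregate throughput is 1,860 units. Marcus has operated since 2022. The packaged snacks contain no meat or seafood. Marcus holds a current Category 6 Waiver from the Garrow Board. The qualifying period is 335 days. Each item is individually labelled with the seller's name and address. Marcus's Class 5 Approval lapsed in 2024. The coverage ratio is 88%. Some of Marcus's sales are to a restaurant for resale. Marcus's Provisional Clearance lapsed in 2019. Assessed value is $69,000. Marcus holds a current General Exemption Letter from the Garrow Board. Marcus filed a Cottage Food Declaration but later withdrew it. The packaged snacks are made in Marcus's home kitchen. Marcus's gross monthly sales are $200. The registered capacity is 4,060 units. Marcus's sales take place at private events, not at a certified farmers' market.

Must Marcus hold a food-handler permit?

Exception (a) does not apply: aggregate throughput is 1,860 units, not under 1,820 units.
Exception (b) requires that the seller has filed a Cottage Food Declaration with the Garrow health office; but the Cottage Food Declaration was withdrawn, so (b) is unavailable.
Exception (c) fails — the seller operates through a limited company.
Exception (d) does not apply: sales are at private events, not a certified farmers' market.
All of (e)'s requirements are met (the packaged snacks are home-kitchen produced; items are individually labelled; a current Category 6 Waiver is held). As to paragraphs (j)–(p): (j) applies (the reportable unit count is 110, below the 116 limit), but is overridden by (k): (k) operates against (j): some sales are to a restaurant for resale. (l) does not operate here (the coverage ratio is 88%, not less than 86%), so (k) stands. So (e) applies.

No — exception (e) applies; Marcus is not required to hold a food-handler permit.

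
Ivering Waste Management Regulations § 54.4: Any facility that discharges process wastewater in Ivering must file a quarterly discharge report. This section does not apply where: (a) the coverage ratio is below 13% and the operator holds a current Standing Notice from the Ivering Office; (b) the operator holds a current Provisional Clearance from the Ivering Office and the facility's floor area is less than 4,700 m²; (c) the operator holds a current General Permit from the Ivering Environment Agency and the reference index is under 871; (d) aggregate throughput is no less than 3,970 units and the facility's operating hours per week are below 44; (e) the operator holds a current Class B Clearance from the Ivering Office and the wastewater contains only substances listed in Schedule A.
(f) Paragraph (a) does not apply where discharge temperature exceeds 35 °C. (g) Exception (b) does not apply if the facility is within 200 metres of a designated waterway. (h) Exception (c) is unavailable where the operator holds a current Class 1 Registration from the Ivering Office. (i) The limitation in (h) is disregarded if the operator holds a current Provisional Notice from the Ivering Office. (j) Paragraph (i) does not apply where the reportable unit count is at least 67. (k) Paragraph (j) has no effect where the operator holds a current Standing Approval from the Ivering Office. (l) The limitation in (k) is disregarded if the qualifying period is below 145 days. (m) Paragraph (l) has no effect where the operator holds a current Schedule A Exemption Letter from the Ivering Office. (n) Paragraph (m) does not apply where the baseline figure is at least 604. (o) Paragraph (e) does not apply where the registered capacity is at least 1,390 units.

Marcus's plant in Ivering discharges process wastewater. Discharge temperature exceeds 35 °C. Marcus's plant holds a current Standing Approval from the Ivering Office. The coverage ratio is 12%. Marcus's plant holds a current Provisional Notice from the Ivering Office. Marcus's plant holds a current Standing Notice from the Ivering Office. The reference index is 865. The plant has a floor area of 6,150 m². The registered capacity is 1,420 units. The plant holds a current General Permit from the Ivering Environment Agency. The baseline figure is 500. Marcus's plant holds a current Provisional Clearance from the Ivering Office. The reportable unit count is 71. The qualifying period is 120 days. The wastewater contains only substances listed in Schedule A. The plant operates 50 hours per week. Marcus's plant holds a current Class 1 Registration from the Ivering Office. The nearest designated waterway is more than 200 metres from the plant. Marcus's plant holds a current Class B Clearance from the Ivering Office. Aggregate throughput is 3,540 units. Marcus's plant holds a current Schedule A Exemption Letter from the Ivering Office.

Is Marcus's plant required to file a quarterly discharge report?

No — exception (c) applies; Marcus's plant is not required to file a quarterly discharge report.

All of (a)'s requirements are met (the coverage ratio is 12%, below the 13% limit; a current Standing Notice is held). But applying paragraph (f): (f) operates against (a): discharge temperature exceeds 35 °C. Exception (a) does not apply.
Exception (b) requires that the facility's floor area is less than 4,700 m²; but the facility's floor area is 6,150 m², not less than 4,700 m², so (b) is unavailable.
Exception (c): a current General Permit is held; the reference index is 865, under the 871 limit — every condition holds. As to paragraphs (h)–(n): (h) would limit (c) — a current Class 1 Registration is held — but (i) sets (h) aside: (i) is engaged — a current Provisional Notice is held. (j) is triggered (the reportable unit count is 71, meeting the 67 threshold), but yields to (k): (k) is triggered — a current Standing Approval is held. (l) would limit (k) — the qualifying period is 120 days, below the 145 days limit — but (m) sets (l) aside: (m) operates against (l): a current Schedule A Exemption Letter is held. (n), which would lift (m), is not triggered — the baseline figure is 500, short of 604. So (c) applies.
Exception (d) fails — aggregate throughput is 3,540 units, short of 3,970 units.
Exception (e)'s conditions are all satisfied: a current Class B Clearance is held; the wastewater is Schedule-A-only. But: (o) is triggered — the registered capacity is 1,420 units, meeting the 1,390 units threshold. So (e) is unavailable.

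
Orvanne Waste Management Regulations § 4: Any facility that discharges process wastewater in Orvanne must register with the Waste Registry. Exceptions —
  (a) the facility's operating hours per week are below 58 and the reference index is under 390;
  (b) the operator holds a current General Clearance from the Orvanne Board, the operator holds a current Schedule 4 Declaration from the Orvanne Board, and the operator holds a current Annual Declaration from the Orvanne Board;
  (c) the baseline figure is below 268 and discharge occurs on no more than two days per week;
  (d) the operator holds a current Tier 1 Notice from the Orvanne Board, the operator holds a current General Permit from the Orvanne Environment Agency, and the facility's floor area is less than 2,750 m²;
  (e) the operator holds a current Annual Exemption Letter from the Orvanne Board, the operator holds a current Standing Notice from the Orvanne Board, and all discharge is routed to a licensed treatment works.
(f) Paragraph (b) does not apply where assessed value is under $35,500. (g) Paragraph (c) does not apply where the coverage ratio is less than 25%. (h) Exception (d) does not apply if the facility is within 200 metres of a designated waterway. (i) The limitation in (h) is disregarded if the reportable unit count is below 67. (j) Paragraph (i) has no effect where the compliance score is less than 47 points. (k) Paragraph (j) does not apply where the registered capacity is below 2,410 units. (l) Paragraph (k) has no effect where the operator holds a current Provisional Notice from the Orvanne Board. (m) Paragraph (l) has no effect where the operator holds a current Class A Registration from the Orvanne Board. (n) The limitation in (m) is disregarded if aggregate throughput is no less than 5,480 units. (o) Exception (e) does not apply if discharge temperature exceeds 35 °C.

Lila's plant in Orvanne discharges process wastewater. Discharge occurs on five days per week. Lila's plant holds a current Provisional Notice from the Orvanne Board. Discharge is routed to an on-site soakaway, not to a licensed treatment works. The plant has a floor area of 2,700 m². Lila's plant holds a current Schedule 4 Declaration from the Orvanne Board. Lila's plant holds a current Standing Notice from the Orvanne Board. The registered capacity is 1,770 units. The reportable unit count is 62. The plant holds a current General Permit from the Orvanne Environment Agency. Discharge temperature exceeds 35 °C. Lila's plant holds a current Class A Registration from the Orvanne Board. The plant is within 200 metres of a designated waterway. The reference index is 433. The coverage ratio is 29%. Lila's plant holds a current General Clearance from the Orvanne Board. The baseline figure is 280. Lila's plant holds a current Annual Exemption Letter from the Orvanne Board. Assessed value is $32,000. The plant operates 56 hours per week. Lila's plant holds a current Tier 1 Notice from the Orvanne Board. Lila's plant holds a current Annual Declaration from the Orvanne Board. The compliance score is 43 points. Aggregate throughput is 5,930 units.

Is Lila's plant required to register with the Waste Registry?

Exception (a) does not apply: the reference index is 433, not under 390.
Exception (b)'s conditions are all satisfied: a current General Clearance is held; a current Schedule 4 Declaration is held; a current Annual Declaration is held. But: (f) applies — assessed value is $32,000, under the $35,500 limit. Exception (b) does not apply.
Exception (c) requires that the baseline figure is below 268; but the baseline figure is 280, not below 268, so (c) is unavailable.
Exception (d): a current Tier 1 Notice is held; a current General Permit is held; the facility's floor area is 2,700 m², less than the 2,750 m² limit — every condition holds. Turning to paragraphs (h)–(n): (h) is triggered — the plant is within 200 m of a designated waterway. (i) operates (the reportable unit count is 62, below the 67 limit), but is overridden by (j): (j) operates against (i): the compliance score is 43 points, less than the 47 points limit. (k) would limit (j) — the registered capacity is 1,770 units, below the 2,410 units limit — but (l) sets (k) aside: (l) operates — a current Provisional Notice is held. (m) is engaged (a current Class A Registration is held), but is set aside by (n): (n) operates against (m): aggregate throughput is 5,930 units, meeting the 5,480 units threshold. (d) is therefore removed.
Exception (e) does not apply: discharge is not routed to a licensed treatment works.
None of the exceptions is available; § 4 applies in full.

Yes — Lila's plant must register with the Waste Registry.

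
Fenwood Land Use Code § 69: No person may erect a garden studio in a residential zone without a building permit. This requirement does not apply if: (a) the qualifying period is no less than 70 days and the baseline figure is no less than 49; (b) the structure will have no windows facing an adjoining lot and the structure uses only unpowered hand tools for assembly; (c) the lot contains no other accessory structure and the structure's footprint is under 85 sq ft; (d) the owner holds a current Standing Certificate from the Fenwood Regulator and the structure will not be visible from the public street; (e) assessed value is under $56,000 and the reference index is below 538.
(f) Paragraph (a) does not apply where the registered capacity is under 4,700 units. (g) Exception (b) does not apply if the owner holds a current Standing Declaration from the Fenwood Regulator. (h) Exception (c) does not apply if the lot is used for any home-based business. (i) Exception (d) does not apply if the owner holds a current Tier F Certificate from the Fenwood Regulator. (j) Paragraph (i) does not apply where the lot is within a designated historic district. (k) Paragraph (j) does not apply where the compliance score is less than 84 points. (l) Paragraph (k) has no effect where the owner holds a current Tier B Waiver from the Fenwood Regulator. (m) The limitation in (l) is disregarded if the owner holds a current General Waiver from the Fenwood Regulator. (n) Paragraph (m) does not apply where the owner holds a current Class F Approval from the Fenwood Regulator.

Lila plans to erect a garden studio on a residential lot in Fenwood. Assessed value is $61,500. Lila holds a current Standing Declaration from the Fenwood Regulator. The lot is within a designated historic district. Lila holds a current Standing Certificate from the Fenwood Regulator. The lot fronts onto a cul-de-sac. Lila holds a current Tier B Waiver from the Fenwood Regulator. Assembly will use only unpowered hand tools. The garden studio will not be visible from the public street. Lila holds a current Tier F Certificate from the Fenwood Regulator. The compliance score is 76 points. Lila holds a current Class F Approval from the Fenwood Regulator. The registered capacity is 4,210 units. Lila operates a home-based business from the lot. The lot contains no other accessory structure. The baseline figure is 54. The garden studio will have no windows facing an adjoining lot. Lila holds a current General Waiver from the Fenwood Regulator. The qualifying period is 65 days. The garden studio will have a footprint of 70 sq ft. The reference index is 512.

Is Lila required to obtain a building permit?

No — exception (d) applies; Lila does not need a building permit.

Exception (a) does not apply: the qualifying period is 65 days, short of 70 days.
All of (b)'s requirements are met (no windows face an adjoining lot; assembly uses only hand tools). But: (g) is engaged — a current Standing Declaration is held. (b) is therefore removed.
Exception (c)'s conditions are all satisfied: the lot has no other accessory structure; the structure's footprint is 70 sq ft, under the 85 sq ft limit. Turning to paragraph (h): (h) operates against (c): a home-based business operates on the lot. (c) is therefore removed.
All of (d)'s requirements are met (a current Standing Certificate is held; the structure will not be visible from the street). Considering the limiting provisions: (i) applies (a current Tier F Certificate is held), but is displaced by (j): (j) operates against (i): the lot is in a historic district. (k) would limit (j) — the compliance score is 76 points, less than the 84 points limit — but (l) sets (k) aside: (l) is engaged — a current Tier B Waiver is held. (m) operates (a current General Waiver is held), but is displaced by (n): (n) is triggered — a current Class F Approval is held. So (d) applies.
Exception (e) requires that assessed value is under $56,000; but assessed value is $61,500, not under $56,000, so (e) is unavailable.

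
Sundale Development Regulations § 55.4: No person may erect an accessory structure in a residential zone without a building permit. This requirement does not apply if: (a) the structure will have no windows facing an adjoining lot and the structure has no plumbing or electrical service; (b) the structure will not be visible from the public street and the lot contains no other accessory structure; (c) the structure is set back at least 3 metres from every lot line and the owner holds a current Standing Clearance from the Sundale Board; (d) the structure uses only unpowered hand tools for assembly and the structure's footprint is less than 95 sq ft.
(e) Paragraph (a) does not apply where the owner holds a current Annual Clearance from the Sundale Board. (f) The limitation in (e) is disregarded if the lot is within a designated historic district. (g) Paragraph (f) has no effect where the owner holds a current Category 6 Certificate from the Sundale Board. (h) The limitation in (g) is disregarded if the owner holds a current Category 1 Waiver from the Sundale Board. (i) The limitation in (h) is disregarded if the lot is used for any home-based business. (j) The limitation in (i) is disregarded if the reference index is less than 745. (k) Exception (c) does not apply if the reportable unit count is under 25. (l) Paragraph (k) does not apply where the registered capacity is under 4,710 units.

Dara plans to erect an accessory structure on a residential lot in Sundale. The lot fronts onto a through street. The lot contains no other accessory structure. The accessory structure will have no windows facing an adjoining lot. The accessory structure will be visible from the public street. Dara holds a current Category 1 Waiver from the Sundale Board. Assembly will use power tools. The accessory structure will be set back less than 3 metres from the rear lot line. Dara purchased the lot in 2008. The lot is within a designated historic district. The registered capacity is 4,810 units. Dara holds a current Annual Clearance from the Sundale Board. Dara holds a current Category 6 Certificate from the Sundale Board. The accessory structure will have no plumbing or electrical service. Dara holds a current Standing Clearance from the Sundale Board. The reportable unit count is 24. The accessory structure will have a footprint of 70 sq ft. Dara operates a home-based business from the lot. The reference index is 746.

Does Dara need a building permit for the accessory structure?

Yes — Dara must obtain a building permit.

Exception (a): no windows face an adjoining lot; there is no plumbing or electrical service — every condition holds. But: (e) operates against (a): a current Annual Clearance is held. (f) would limit (e) — the lot is in a historic district — but (g) sets (f) aside: (g) operates against (f): a current Category 6 Certificate is held. (h) would limit (g) — a current Category 1 Waiver is held — but (i) sets (h) aside: (i) applies — a home-based business operates on the lot. (j) is not triggered (the reference index is 746, not less than 745), so (i) stands. Exception (a) does not apply.
Exception (b) requires that the structure will not be visible from the public street; but the structure will be visible from the street, so (b) is unavailable.
Exception (c) fails — the rear setback is under 3 m.
Exception (d) fails — assembly uses power tools.
No exception is made out. Dara falls within the general rule.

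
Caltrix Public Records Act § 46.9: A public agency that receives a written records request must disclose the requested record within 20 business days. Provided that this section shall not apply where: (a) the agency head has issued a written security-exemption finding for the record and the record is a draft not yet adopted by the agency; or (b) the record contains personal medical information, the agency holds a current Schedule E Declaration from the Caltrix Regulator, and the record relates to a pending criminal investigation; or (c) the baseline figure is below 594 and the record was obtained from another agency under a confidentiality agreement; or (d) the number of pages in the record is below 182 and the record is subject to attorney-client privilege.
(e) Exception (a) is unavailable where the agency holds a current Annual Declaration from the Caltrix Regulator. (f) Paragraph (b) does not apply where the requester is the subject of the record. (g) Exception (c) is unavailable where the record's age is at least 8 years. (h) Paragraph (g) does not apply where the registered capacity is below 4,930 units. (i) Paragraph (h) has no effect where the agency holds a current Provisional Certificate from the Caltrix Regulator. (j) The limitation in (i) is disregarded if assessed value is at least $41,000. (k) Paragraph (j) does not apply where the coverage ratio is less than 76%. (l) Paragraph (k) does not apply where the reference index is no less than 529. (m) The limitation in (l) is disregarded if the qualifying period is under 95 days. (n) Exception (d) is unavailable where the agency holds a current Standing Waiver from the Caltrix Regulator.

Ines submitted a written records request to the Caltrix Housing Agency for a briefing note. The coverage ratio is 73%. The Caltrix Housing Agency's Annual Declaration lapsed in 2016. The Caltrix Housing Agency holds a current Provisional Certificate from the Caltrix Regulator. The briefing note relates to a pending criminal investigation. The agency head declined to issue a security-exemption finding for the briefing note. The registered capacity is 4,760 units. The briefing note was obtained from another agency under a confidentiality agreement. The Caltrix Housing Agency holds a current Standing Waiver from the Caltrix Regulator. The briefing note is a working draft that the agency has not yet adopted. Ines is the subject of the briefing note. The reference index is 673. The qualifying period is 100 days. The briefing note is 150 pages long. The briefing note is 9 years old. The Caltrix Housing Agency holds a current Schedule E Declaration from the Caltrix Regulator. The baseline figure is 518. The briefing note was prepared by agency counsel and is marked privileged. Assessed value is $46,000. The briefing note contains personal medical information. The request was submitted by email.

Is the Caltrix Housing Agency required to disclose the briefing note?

No — exception (c) applies; the Caltrix Housing Agency is not required to disclose the briefing note.

Exception (a) requires that the agency head has issued a written security-exemption finding for the record; but the agency head declined to issue a security-exemption finding, so (a) is unavailable.
Exception (b)'s conditions are all satisfied: the briefing note contains personal medical information; a current Schedule E Declaration is held; the briefing note relates to a pending investigation. But applying paragraph (f): (f) operates against (b): Ines is the subject of the briefing note. Exception (b) does not apply.
All of (c)'s requirements are met (the baseline figure is 518, below the 594 limit; the briefing note was obtained under a confidentiality agreement). Under paragraphs (g)–(m): (g) is triggered (the record's age is 9 years, meeting the 8 years threshold), but is set aside by (h): (h) is engaged — the registered capacity is 4,760 units, below the 4,930 units limit. (i) would limit (h) — a current Provisional Certificate is held — but (j) sets (i) aside: (j) is engaged — assessed value is $46,000, meeting the $41,000 threshold. (k) is triggered (the coverage ratio is 73%, less than the 76% limit), but is set aside by (l): (l) operates against (k): the reference index is 673, meeting the 529 threshold. (m), which would lift (l), is not triggered — the qualifying period is 100 days, not under 95 days. Exception (c) stands.
Exception (d): the number of pages in the record is 150, below the 182 limit; the briefing note is privileged — every condition holds. Turning to paragraph (n): (n) operates — a current Standing Waiver is held. (d) is therefore removed.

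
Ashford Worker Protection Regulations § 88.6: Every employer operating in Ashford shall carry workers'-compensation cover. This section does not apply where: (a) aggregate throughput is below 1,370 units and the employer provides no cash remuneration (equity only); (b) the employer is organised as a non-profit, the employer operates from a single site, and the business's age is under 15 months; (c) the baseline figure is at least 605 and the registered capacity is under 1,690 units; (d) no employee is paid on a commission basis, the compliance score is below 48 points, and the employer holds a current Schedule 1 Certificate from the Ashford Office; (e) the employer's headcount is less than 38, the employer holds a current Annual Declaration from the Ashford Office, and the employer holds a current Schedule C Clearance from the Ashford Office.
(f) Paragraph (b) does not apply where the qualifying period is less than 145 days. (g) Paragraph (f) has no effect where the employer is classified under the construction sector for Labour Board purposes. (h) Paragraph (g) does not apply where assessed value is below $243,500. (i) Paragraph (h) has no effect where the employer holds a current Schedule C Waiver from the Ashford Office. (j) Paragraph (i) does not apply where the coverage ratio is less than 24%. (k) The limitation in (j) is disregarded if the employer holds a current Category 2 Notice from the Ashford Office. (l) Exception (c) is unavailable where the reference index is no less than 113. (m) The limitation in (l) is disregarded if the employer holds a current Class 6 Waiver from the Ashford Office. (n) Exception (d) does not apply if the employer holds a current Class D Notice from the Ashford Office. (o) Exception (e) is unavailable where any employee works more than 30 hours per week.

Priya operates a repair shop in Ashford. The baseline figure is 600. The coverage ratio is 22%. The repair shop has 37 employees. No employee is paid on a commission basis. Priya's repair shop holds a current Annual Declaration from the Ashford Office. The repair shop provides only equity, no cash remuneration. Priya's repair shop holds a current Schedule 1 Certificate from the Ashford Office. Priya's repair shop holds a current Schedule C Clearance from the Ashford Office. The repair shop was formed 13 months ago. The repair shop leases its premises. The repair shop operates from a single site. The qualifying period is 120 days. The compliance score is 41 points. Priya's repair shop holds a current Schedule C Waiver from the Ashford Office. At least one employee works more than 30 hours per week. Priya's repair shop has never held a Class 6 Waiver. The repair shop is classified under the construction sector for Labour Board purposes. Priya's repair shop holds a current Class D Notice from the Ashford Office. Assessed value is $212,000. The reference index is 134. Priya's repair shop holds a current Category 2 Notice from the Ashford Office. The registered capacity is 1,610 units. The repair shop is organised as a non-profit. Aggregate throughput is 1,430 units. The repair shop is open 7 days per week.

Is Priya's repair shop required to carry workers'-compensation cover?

Exception (a) does not apply: aggregate throughput is 1,430 units, not below 1,370 units.
Exception (b)'s conditions are all satisfied: the employer is a non-profit; the employer operates from a single site; the business's age is 13 months, under the 15 months limit. Applying paragraphs (f)–(k): (f) would limit (b) — the qualifying period is 120 days, less than the 145 days limit — but (g) sets (f) aside: (g) operates — the repair shop is classified under the construction sector. (h) would limit (g) — assessed value is $212,000, below the $243,500 limit — but (i) sets (h) aside: (i) operates — a current Schedule C Waiver is held. (j) would limit (i) — the coverage ratio is 22%, less than the 24% limit — but (k) sets (j) aside: (k) is engaged — a current Category 2 Notice is held. So (b) applies.
Exception (c) does not apply: the baseline figure is 600, short of 605.
Exception (d)'s conditions are all satisfied: no employee is paid on commission; the compliance score is 41 points, below the 48 points limit; a current Schedule 1 Certificate is held. But applying paragraph (n): (n) is engaged — a current Class D Notice is held. So (d) is unavailable.
Exception (e) is satisfied on its face — the employer's headcount is 37, less than the 38 limit; a current Annual Declaration is held; a current Schedule C Clearance is held. But applying paragraph (o): (o) operates against (e): at least one employee exceeds 30 hours/week. (e) is therefore removed.

No — exception (b) applies; Priya's repair shop is not required to carry workers'-compensation cover.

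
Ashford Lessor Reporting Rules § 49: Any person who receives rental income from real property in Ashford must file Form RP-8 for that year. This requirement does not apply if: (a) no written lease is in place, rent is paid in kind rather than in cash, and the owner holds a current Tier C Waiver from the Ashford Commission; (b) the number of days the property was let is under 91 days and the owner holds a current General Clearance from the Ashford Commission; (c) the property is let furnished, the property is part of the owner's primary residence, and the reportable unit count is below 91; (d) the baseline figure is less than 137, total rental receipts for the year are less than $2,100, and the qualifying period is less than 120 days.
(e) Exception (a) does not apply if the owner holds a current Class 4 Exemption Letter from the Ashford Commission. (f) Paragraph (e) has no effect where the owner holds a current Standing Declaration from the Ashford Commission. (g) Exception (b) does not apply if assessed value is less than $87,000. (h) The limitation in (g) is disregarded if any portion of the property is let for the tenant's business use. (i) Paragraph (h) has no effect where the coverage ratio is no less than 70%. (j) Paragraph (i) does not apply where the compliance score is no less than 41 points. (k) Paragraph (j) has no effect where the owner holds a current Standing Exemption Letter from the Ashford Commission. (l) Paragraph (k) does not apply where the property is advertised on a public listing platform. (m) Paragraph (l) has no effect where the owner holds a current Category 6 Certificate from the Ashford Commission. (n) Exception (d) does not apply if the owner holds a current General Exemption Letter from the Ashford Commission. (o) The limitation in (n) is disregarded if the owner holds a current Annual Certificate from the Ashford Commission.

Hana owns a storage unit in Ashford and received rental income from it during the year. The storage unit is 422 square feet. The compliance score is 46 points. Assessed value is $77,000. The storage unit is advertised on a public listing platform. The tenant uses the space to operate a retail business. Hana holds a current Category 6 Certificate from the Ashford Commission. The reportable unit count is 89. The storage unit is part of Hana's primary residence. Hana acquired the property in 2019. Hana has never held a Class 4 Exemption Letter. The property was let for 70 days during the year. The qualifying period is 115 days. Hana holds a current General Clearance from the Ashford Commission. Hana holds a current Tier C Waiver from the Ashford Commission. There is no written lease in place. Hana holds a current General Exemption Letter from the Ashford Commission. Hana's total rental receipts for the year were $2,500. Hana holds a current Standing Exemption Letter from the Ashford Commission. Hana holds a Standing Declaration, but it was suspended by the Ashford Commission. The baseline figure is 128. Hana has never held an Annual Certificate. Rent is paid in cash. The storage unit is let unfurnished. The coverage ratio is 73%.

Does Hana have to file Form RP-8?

Exception (a) does not apply: rent is paid in cash.
Exception (b)'s conditions are all satisfied: the number of days the property was let is 70 days, under the 91 days limit; a current General Clearance is held. Turning to paragraphs (g)–(m): (g) is triggered — assessed value is $77,000, less than the $87,000 limit. (h) would limit (g) — the space is let for business use — but (i) sets (h) aside: (i) is triggered — the coverage ratio is 73%, meeting the 70% threshold. (j) operates (the compliance score is 46 points, meeting the 41 points threshold), but is itself disapplied by (k): (k) operates against (j): a current Standing Exemption Letter is held. (l) applies (the property is publicly advertised), but is itself disapplied by (m): (m) is triggered — a current Category 6 Certificate is held. So (b) is unavailable.
Exception (c) requires that the property is let furnished; but the property is let unfurnished, so (c) is unavailable.
Exception (d) requires that total rental receipts for the year are less than $2,100; but total rental receipts for the year are $2,500, not less than $2,100, so (d) is unavailable.
No exception displaces § 49.

Yes — Hana must file Form RP-8.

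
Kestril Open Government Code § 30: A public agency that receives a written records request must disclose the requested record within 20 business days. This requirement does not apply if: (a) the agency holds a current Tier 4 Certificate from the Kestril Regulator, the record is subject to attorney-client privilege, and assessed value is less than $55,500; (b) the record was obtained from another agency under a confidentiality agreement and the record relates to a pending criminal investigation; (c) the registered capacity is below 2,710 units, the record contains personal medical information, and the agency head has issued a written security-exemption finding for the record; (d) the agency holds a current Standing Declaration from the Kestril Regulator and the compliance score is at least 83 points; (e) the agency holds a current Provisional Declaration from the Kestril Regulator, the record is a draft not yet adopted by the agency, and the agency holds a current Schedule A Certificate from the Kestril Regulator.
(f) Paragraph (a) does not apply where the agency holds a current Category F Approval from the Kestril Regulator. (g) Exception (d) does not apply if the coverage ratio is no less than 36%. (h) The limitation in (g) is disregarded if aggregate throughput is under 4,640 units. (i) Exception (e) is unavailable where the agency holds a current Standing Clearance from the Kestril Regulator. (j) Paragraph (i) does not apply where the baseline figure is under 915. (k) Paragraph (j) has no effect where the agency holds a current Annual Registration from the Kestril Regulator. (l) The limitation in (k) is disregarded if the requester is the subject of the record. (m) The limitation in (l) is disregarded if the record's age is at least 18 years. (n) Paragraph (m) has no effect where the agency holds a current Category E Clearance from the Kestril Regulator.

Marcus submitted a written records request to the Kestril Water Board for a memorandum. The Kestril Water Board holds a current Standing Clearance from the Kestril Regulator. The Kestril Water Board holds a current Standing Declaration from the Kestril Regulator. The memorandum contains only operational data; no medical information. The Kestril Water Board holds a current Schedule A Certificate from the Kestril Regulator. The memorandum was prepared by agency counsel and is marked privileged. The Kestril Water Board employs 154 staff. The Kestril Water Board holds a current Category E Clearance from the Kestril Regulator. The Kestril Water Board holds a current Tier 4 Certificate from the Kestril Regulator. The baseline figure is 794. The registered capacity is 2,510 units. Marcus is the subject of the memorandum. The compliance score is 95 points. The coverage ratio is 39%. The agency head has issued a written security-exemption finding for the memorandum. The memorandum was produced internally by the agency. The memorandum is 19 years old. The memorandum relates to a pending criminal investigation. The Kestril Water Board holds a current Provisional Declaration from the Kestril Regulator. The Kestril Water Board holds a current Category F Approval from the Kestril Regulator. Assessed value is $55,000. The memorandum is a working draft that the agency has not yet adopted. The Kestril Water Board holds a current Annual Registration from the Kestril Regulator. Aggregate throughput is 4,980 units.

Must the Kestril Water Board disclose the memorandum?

No — exception (e) applies; the Kestril Water Board is not required to disclose the memorandum.

Exception (a) is satisfied on its face — a current Tier 4 Certificate is held; the memorandum is privileged; assessed value is $55,000, less than the $55,500 limit. However, paragraph (f) must be considered: (f) is triggered — a current Category F Approval is held. (a) is therefore removed.
Exception (b) does not apply: the memorandum was produced internally.
Exception (c) fails — the memorandum contains only operational data.
All of (d)'s requirements are met (a current Standing Declaration is held; the compliance score is 95 points, meeting the 83 points threshold). Turning to paragraphs (g)–(h): (g) operates against (d): the coverage ratio is 39%, meeting the 36% threshold. (h) does not operate here (aggregate throughput is 4,980 units, not under 4,640 units), so (g) stands. So (d) is unavailable.
Exception (e)'s conditions are all satisfied: a current Provisional Declaration is held; the memorandum is an unadopted draft; a current Schedule A Certificate is held. Considering the limiting provisions: (i) operates (a current Standing Clearance is held), but is displaced by (j): (j) operates — the baseline figure is 794, under the 915 limit. (k) operates (a current Annual Registration is held), but is overridden by (l): (l) operates — Marcus is the subject of the memorandum. (m) would limit (l) — the record's age is 19 years, meeting the 18 years threshold — but (n) sets (m) aside: (n) operates against (m): a current Category E Clearance is held. So (e) applies.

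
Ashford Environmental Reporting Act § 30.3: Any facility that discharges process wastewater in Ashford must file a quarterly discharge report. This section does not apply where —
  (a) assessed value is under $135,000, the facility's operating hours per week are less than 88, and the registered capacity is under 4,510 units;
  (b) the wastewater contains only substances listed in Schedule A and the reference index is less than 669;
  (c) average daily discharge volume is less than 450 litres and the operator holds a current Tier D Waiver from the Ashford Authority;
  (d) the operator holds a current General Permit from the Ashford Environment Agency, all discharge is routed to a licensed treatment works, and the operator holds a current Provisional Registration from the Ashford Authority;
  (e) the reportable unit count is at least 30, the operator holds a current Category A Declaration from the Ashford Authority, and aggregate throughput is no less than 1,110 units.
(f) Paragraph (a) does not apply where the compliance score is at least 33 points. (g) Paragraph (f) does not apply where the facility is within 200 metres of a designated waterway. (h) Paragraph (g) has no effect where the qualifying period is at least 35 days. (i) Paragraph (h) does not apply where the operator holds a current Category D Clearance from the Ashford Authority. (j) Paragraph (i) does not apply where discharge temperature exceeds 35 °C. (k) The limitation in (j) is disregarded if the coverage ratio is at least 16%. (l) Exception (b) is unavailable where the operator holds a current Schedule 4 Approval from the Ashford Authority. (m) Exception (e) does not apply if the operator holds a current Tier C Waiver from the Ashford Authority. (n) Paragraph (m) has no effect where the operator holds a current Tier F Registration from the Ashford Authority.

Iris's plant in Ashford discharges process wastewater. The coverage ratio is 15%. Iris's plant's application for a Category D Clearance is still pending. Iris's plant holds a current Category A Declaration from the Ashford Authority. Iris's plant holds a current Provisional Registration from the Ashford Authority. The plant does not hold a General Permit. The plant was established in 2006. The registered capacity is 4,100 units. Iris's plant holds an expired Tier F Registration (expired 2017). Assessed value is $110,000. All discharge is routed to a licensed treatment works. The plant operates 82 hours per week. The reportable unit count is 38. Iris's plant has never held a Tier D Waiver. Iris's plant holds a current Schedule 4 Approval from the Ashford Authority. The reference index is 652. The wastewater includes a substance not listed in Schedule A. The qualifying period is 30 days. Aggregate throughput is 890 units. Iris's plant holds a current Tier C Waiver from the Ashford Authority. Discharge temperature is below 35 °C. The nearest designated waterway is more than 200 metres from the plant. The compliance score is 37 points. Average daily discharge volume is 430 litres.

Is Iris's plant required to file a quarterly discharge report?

Yes — Iris's plant must file a quarterly discharge report.

Exception (a)'s conditions are all satisfied: assessed value is $110,000, under the $135,000 limit; the facility's operating hours per week are 82, less than the 88 limit; the registered capacity is 4,100 units, under the 4,510 units limit. However, paragraphs (f)–(k) must be considered: (f) operates against (a): the compliance score is 37 points, meeting the 33 points threshold. (g), which would lift (f), is not triggered — the plant is more than 200 m from any designated waterway. (a) is therefore removed.
Exception (b) fails — the wastewater includes a non-Schedule-A substance.
Exception (c) fails — the Tier D Waiver is not current.
Exception (d) fails — no General Permit is held.
Exception (e) requires that aggregate throughput is no less than 1,110 units; but aggregate throughput is 890 units, short of 1,110 units, so (e) is unavailable.
Every exception is unavailable, so the rule governs.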